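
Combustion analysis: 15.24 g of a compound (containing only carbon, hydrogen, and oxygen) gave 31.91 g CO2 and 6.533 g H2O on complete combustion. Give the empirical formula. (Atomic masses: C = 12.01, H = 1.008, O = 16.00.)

C2H2O

mol C = 31.91 / 44.01 = 0.7251; mass C = 0.7251 × 12.01 = 8.708 g
mol H = 2 × (6.533 / 18.02) = 0.7251; mass H = 0.7251 × 1.008 = 0.7309 g
mass O = 15.24 − (9.439) = 5.801 g → mol O = 0.3626
Ratios (÷ 0.3626): C 2.000, H 2.000, O 1.000
Ratio ≈ 2:2:1, so the empirical formula is C2H2O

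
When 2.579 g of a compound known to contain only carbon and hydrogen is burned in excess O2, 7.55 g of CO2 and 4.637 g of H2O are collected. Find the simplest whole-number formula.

mol C = 7.55 / 44.01 = 0.1716; mass C = 0.1716 × 12.01 = 2.060 g
mol H = 2 × (4.637 / 18.02) = 0.5147; mass H = 0.5147 × 1.008 = 0.5188 g
Ratios (÷ 0.1716): C 1.000, H 3.000
Ratio ≈ 1:3, so the empirical formula is CH3

CH3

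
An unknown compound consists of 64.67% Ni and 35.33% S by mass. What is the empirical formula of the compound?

NiS

Assume 100 g: 64.67 g Ni, 35.33 g S.
Ni: 64.67 g ÷ 58.69 g/mol = 1.102 mol
S: 35.33 g ÷ 32.07 g/mol = 1.102 mol
Ratios (÷ 1.102): Ni 1.000, S 1.000
≈ 1:1 → NiS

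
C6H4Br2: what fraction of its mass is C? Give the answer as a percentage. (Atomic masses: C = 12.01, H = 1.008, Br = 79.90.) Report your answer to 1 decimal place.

30.5%

Molar mass = 6(12.01) + 4(1.008) + 2(79.90) = 235.892 g/mol
Mass of C per mole = 6 × 12.01 = 72.060 g
% C = 72.060 / 235.892 × 100 = 30.5%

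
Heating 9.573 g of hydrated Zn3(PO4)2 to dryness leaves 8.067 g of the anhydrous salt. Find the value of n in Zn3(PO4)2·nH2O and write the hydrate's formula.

Mass of water lost = 9.573 − 8.067 = 1.506 g → 1.506 / 18.02 = 0.08357 mol H2O
Molar mass of Zn3(PO4)2 = 386.08 g/mol → mol Zn3(PO4)2 = 8.067 / 386.08 = 0.02089
n = 0.08357 / 0.02089 = 4.00 ≈ 4 → Zn3(PO4)2·4H2O

Zn3(PO4)2·4H2O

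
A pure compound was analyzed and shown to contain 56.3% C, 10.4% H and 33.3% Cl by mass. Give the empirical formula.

Assume 100 g: 56.3 g C, 10.4 g H, 33.3 g Cl.
Moles — C: 56.3 / 12.01 = 4.688 mol; H: 10.4 / 1.008 = 10.32 mol; Cl: 33.3 / 35.45 = 0.9394 mol
Smallest is Cl at 0.9394 mol; normalising gives C 4.990, H 10.984, Cl 1.000
≈ 5:11:1 → C5H11Cl

C5H11Cl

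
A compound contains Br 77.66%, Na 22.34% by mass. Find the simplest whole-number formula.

BrNa

Assume 100 g: 77.66 g Br, 22.34 g Na.
Br: 77.66 g ÷ 79.90 g/mol = 0.972 mol
Na: 22.34 g ÷ 22.99 g/mol = 0.9717 mol
Divide by the smallest (0.9717 mol Na): Br 1.000, Na 1.000
Ratio ≈ 1:1, so the empirical formula is BrNa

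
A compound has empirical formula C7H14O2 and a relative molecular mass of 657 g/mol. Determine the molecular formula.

Empirical-formula mass = 130.18 g/mol
n = 657 / 130.18 = 5.05 ≈ 5
Molecular formula = (C7H14O2)5 = C35H70O10

C35H70O10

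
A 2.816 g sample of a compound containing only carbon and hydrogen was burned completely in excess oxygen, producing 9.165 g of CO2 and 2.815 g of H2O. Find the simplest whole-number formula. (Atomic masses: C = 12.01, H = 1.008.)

C2H3

mol C = 9.165 / 44.01 = 0.2082; mass C = 0.2082 × 12.01 = 2.501 g
mol H = 2 × (2.815 / 18.02) = 0.3124; mass H = 0.3124 × 1.008 = 0.3149 g
Divide by the smallest (0.2082 mol C): C 1.000, H 1.500
Scaling by 2: C 2.00, H 3.00 → C2H3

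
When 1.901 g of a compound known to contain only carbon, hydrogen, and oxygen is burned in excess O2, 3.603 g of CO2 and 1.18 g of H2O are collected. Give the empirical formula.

mol C = 3.603 / 44.01 = 0.08187; mass C = 0.08187 × 12.01 = 0.9832 g
mol H = 2 × (1.18 / 18.02) = 0.1310; mass H = 0.1310 × 1.008 = 0.1320 g
mass O = 1.901 − (1.115) = 0.7858 g → mol O = 0.04911
Smallest is O at 0.04911 mol; normalising gives C 1.667, H 2.667, O 1.000
Multiply by 3: C 5.00, H 8.00, O 3.00 → C5H8O3

C5H8O3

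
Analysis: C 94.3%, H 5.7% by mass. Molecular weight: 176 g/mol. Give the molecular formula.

Assume 100 g: 94.3 g C, 5.7 g H.
n(C) = 94.3/12.01 = 7.852, n(H) = 5.7/1.008 = 5.655
Ratios (÷ 5.655): C 1.389, H 1.000
Scaling by 5: C 6.94, H 5.00 → C7H5
Empirical-formula mass = 89.11 g/mol
n = 176 / 89.11 = 1.98 ≈ 2
Molecular formula = (C7H5)×2 = C14H10

C14H10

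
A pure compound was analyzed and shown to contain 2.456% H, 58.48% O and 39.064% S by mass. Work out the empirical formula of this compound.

Assume 100 g: 2.456 g H, 58.48 g O, 39.064 g S.
H: 2.456 g ÷ 1.008 g/mol = 2.437 mol
O: 58.48 g ÷ 16.00 g/mol = 3.655 mol
S: 39.064 g ÷ 32.07 g/mol = 1.218 mol
Ratios (÷ 1.218): H 2.000, O 3.001, S 1.000
→ H2O3S

H2O3S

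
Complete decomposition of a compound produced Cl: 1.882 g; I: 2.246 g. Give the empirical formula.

n(Cl) = 1.882/35.45 = 0.05309, n(I) = 2.246/126.90 = 0.0177
Ratios (÷ 0.0177): Cl 3.000, I 1.000
≈ 3:1 → Cl3I

Cl3I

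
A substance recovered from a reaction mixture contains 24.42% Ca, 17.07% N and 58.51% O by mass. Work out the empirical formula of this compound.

CaN2O6

Assume 100 g: 24.42 g Ca, 17.07 g N, 58.51 g O.
Moles — Ca: 24.42 / 40.08 = 0.6093 mol; N: 17.07 / 14.01 = 1.218 mol; O: 58.51 / 16.00 = 3.657 mol
Smallest is Ca at 0.6093 mol; normalising gives Ca 1.000, N 2.000, O 6.002
→ CaN2O6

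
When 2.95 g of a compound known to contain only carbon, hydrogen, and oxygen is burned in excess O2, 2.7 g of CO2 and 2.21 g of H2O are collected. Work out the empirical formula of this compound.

mol C = 2.7 / 44.01 = 0.06135; mass C = 0.06135 × 12.01 = 0.7368 g
mol H = 2 × (2.21 / 18.02) = 0.2453; mass H = 0.2453 × 1.008 = 0.2472 g
mass O = 2.95 − (0.9841) = 1.966 g → mol O = 0.1229
Ratios (÷ 0.06135): C 1.000, H 3.998, O 2.003
→ CH4O2

CH4O2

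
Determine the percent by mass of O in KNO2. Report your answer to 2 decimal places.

37.60%

Molar mass = 1(39.10) + 1(14.01) + 2(16.00) = 85.110 g/mol
Mass of O per mole = 2 × 16.00 = 32.000 g
% O = 32.000 / 85.110 × 100 = 37.60%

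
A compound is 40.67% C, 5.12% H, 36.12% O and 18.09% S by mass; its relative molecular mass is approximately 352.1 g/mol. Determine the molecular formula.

Assume 100 g: 40.67 g C, 5.12 g H, 36.12 g O, 18.09 g S.
Moles — C: 40.67 / 12.01 = 3.386 mol; H: 5.12 / 1.008 = 5.079 mol; O: 36.12 / 16.00 = 2.257 mol; S: 18.09 / 32.07 = 0.5641 mol
Divide by the smallest (0.5641 mol S): C 6.003, H 9.005, O 4.002, S 1.000
→ C6H9O4S
Empirical-formula mass = 177.20 g/mol
n = 352.1 / 177.20 = 1.99 ≈ 2
Molecular formula = (C6H9O4S)×2 = C12H18O8S2

C12H18O8S2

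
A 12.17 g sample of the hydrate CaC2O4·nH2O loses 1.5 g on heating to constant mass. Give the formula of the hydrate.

CaC2O4·H2O

Mass of anhydrous CaC2O4 = 12.17 − 1.5 = 10.67 g
mol H2O = 1.5 / 18.02 = 0.08324
Molar mass of CaC2O4 = 128.10 g/mol → mol CaC2O4 = 10.67 / 128.10 = 0.08329
n = 0.08324 / 0.08329 = 1.00 ≈ 1 → CaC2O4·H2O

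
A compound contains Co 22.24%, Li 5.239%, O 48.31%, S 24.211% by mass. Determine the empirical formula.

Assume 100 g: 22.24 g Co, 5.239 g Li, 48.31 g O, 24.211 g S.
Moles — Co: 22.24 / 58.93 = 0.3774 mol; Li: 5.239 / 6.94 = 0.7549 mol; O: 48.31 / 16.00 = 3.019 mol; S: 24.211 / 32.07 = 0.7549 mol
Divide by the smallest (0.3774 mol Co): Co 1.000, Li 2.000, O 8.001, S 2.000
Ratio ≈ 1:2:8:2, so the empirical formula is CoLi2O8S2

CoLi2O8S2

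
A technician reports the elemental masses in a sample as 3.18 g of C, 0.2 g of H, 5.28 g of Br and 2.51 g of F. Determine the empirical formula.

n(C) = 3.18/12.01 = 0.2648, n(H) = 0.2/1.008 = 0.1984, n(Br) = 5.28/79.90 = 0.06608, n(F) = 2.51/19.00 = 0.1321
Divide by the smallest (0.06608 mol Br): C 4.007, H 3.002, Br 1.000, F 1.999
≈ 4:3:1:2 → C4H3BrF2

C4H3BrF2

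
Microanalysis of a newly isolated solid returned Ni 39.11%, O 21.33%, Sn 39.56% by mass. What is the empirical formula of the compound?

Assume 100 g: 39.11 g Ni, 21.33 g O, 39.56 g Sn.
n(Ni) = 39.11/58.69 = 0.6664, n(O) = 21.33/16.00 = 1.333, n(Sn) = 39.56/118.71 = 0.3332
Smallest is Sn at 0.3332 mol; normalising gives Ni 2.000, O 4.000, Sn 1.000
Ratio ≈ 2:4:1, so the empirical formula is Ni2O4Sn

Ni2O4Sn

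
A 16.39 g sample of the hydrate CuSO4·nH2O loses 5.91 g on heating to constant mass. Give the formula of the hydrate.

CuSO4·5H2O

Mass of anhydrous CuSO4 = 16.39 − 5.91 = 10.48 g
mol H2O = 5.91 / 18.02 = 0.328
Molar mass of CuSO4 = 159.62 g/mol → mol CuSO4 = 10.48 / 159.62 = 0.06566
n = 0.328 / 0.06566 = 5.00 ≈ 5 → CuSO4·5H2O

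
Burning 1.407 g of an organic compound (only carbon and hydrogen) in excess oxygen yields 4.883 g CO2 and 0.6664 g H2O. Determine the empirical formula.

mol C = 4.883 / 44.01 = 0.1110; mass C = 0.1110 × 12.01 = 1.333 g
mol H = 2 × (0.6664 / 18.02) = 0.07396; mass H = 0.07396 × 1.008 = 0.07455 g
Ratios (÷ 0.07396): C 1.500, H 1.000
×2: C 3.00, H 2.00 → C3H2

C3H2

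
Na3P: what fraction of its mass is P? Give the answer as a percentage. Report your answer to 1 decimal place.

Molar mass = 3(22.99) + 1(30.97) = 99.940 g/mol
Mass of P per mole = 1 × 30.97 = 30.970 g
% P = 30.970 / 99.940 × 100 = 31.0%

31.0%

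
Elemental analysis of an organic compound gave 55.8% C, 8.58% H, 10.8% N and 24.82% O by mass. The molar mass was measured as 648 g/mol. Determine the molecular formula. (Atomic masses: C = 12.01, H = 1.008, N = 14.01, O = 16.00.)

C30H55N5O10

Assume 100 g: 55.8 g C, 8.58 g H, 10.8 g N, 24.82 g O.
C: 55.8 g ÷ 12.01 g/mol = 4.646 mol
H: 8.58 g ÷ 1.008 g/mol = 8.512 mol
N: 10.8 g ÷ 14.01 g/mol = 0.7709 mol
O: 24.82 g ÷ 16.00 g/mol = 1.551 mol
Ratios (÷ 0.7709): C 6.027, H 11.042, N 1.000, O 2.012
Ratio ≈ 6:11:1:2, so the empirical formula is C6H11NO2
Empirical-formula mass = 129.16 g/mol
n = 648 / 129.16 = 5.02 ≈ 5
Molecular formula = (C6H11NO2)×5 = C30H55N5O10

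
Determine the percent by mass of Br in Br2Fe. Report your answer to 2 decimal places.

74.10%

Molar mass = 2(79.90) + 1(55.85) = 215.650 g/mol
Mass of Br per mole = 2 × 79.90 = 159.800 g
% Br = 159.800 / 215.650 × 100 = 74.10%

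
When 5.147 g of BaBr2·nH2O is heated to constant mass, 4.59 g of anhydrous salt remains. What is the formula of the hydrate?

BaBr2·2H2O

Mass of water lost = 5.147 − 4.59 = 0.557 g → 0.557 / 18.02 = 0.03091 mol H2O
Molar mass of BaBr2 = 297.13 g/mol → mol BaBr2 = 4.59 / 297.13 = 0.01545
n = 0.03091 / 0.01545 = 2.00 ≈ 2 → BaBr2·2H2O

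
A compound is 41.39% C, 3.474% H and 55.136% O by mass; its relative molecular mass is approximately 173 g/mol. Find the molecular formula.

C6H6O6

Assume 100 g: 41.39 g C, 3.474 g H, 55.136 g O.
Moles — C: 41.39 / 12.01 = 3.446 mol; H: 3.474 / 1.008 = 3.446 mol; O: 55.136 / 16.00 = 3.446 mol
Divide by the smallest (3.446 mol O): C 1.000, H 1.000, O 1.000
Ratio ≈ 1:1:1, so the empirical formula is CHO
Empirical-formula mass = 29.02 g/mol
n = 173 / 29.02 = 5.96 ≈ 6
Molecular formula = (CHO)×6 = C6H6O6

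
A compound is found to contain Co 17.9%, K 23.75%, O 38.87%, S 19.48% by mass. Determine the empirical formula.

Assume 100 g: 17.9 g Co, 23.75 g K, 38.87 g O, 19.48 g S.
Moles — Co: 17.9 / 58.93 = 0.3038 mol; K: 23.75 / 39.10 = 0.6074 mol; O: 38.87 / 16.00 = 2.429 mol; S: 19.48 / 32.07 = 0.6074 mol
Smallest is Co at 0.3038 mol; normalising gives Co 1.000, K 2.000, O 7.998, S 2.000
Ratio ≈ 1:2:8:2, so the empirical formula is CoK2O8S2

CoK2O8S2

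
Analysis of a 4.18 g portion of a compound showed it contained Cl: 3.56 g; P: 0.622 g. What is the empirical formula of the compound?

n(Cl) = 3.56/35.45 = 0.1004, n(P) = 0.622/30.97 = 0.02008
Smallest is P at 0.02008 mol; normalising gives Cl 5.000, P 1.000
Ratio ≈ 5:1, so the empirical formula is Cl5P

Cl5P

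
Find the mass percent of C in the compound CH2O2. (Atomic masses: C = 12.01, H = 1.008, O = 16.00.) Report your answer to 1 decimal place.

Molar mass = 1(12.01) + 2(1.008) + 2(16.00) = 46.026 g/mol
Mass of C per mole = 1 × 12.01 = 12.010 g
% C = 12.010 / 46.026 × 100 = 26.1%

26.1%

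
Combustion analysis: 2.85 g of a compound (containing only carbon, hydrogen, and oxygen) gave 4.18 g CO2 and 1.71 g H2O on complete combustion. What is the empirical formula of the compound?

CH2O

mol C = 4.18 / 44.01 = 0.09498; mass C = 0.09498 × 12.01 = 1.141 g
mol H = 2 × (1.71 / 18.02) = 0.1898; mass H = 0.1898 × 1.008 = 0.1913 g
mass O = 2.85 − (1.332) = 1.518 g → mol O = 0.09488
Divide by the smallest (0.09488 mol O): C 1.001, H 2.000, O 1.000
≈ 1:2:1 → CH2O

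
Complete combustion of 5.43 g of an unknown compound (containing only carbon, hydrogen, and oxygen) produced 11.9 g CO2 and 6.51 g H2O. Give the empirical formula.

mol C = 11.9 / 44.01 = 0.2704; mass C = 0.2704 × 12.01 = 3.247 g
mol H = 2 × (6.51 / 18.02) = 0.7225; mass H = 0.7225 × 1.008 = 0.7283 g
mass O = 5.43 − (3.976) = 1.454 g → mol O = 0.09089
Divide by the smallest (0.09089 mol O): C 2.975, H 7.949, O 1.000
Ratio ≈ 3:8:1, so the empirical formula is C3H8O

C3H8O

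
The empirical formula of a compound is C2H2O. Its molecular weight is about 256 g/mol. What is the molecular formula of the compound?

C12H12O6

Empirical-formula mass = 42.04 g/mol
n = 256 / 42.04 = 6.09 ≈ 6
Molecular formula = (C2H2O)6 = C12H12O6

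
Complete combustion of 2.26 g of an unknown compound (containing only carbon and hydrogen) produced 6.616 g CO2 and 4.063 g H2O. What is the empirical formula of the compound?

CH3

mol C = 6.616 / 44.01 = 0.1503; mass C = 0.1503 × 12.01 = 1.805 g
mol H = 2 × (4.063 / 18.02) = 0.4509; mass H = 0.4509 × 1.008 = 0.4546 g
Smallest is C at 0.1503 mol; normalising gives C 1.000, H 3.000
→ CH3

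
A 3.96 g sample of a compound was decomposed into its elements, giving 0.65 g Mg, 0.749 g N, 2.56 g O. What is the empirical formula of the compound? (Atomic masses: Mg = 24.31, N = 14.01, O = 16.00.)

MgN2O6

Mg: 0.65 g ÷ 24.31 g/mol = 0.02674 mol
N: 0.749 g ÷ 14.01 g/mol = 0.05346 mol
O: 2.56 g ÷ 16.00 g/mol = 0.16 mol
Divide by the smallest (0.02674 mol Mg): Mg 1.000, N 1.999, O 5.984
→ MgN2O6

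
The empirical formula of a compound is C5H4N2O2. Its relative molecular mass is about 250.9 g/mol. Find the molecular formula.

Empirical-formula mass = 124.10 g/mol
n = 250.9 / 124.10 = 2.02 ≈ 2
Molecular formula = (C5H4N2O2)2 = C10H8N4O4

C10H8N4O4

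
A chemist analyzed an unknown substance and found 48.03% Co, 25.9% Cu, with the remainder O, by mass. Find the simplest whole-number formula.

Co2CuO4

Assume 100 g: 48.03 g Co, 25.9 g Cu, 26.07 g O.
Co: 48.03 g ÷ 58.93 g/mol = 0.815 mol
Cu: 25.9 g ÷ 63.55 g/mol = 0.4076 mol
O: 26.07 g ÷ 16.00 g/mol = 1.629 mol
Divide by the smallest (0.4076 mol Cu): Co 2.000, Cu 1.000, O 3.998
Ratio ≈ 2:1:4, so the empirical formula is Co2CuO4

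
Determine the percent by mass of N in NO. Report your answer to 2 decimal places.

46.68%

Molar mass = 1(14.01) + 1(16.00) = 30.010 g/mol
Mass of N per mole = 1 × 14.01 = 14.010 g
% N = 14.010 / 30.010 × 100 = 46.68%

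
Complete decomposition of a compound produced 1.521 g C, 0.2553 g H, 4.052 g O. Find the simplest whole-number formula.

C: 1.521 g ÷ 12.01 g/mol = 0.1266 mol
H: 0.2553 g ÷ 1.008 g/mol = 0.2533 mol
O: 4.052 g ÷ 16.00 g/mol = 0.2532 mol
Divide by the smallest (0.1266 mol C): C 1.000, H 2.000, O 2.000
Ratio ≈ 1:2:2, so the empirical formula is CH2O2

CH2O2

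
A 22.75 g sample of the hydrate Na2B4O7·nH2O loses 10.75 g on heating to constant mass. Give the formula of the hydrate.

Mass of anhydrous Na2B4O7 = 22.75 − 10.75 = 12 g
mol H2O = 10.75 / 18.02 = 0.5966
Molar mass of Na2B4O7 = 201.22 g/mol → mol Na2B4O7 = 12 / 201.22 = 0.05964
n = 0.5966 / 0.05964 = 10.00 ≈ 10 → Na2B4O7·10H2O

Na2B4O7·10H2O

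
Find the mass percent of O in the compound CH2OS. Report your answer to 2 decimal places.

Molar mass = 1(12.01) + 2(1.008) + 1(16.00) + 1(32.07) = 62.096 g/mol
Mass of O per mole = 1 × 16.00 = 16.000 g
% O = 16.000 / 62.096 × 100 = 25.77%

25.77%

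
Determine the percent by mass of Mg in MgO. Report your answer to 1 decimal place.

60.3%

Molar mass = 1(24.31) + 1(16.00) = 40.310 g/mol
Mass of Mg per mole = 1 × 24.31 = 24.310 g
% Mg = 24.310 / 40.310 × 100 = 60.3%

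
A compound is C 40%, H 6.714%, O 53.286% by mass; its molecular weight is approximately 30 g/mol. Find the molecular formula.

Assume 100 g: 40 g C, 6.714 g H, 53.286 g O.
n(C) = 40/12.01 = 3.331, n(H) = 6.714/1.008 = 6.661, n(O) = 53.286/16.00 = 3.33
Ratios (÷ 3.33): C 1.000, H 2.000, O 1.000
→ CH2O
Empirical-formula mass = 30.03 g/mol
n = 30 / 30.03 = 1.00 ≈ 1
Molecular formula = empirical formula = CH2O

CH2O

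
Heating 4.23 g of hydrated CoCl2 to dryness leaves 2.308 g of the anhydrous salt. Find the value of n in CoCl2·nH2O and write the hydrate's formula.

CoCl2·6H2O

Mass of water lost = 4.23 − 2.308 = 1.922 g → 1.922 / 18.02 = 0.1067 mol H2O
Molar mass of CoCl2 = 129.83 g/mol → mol CoCl2 = 2.308 / 129.83 = 0.01778
n = 0.1067 / 0.01778 = 6.00 ≈ 6 → CoCl2·6H2O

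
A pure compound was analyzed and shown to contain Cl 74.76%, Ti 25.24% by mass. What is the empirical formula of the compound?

Cl4Ti

Assume 100 g: 74.76 g Cl, 25.24 g Ti.
n(Cl) = 74.76/35.45 = 2.109, n(Ti) = 25.24/47.87 = 0.5273
Divide by the smallest (0.5273 mol Ti): Cl 4.000, Ti 1.000
→ Cl4Ti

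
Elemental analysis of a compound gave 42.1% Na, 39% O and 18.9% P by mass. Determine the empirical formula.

Assume 100 g: 42.1 g Na, 39 g O, 18.9 g P.
n(Na) = 42.1/22.99 = 1.831, n(O) = 39/16.00 = 2.438, n(P) = 18.9/30.97 = 0.6103
Smallest is P at 0.6103 mol; normalising gives Na 3.001, O 3.994, P 1.000
→ Na3O4P

Na3O4P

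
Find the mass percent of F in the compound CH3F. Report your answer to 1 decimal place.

Molar mass = 1(12.01) + 3(1.008) + 1(19.00) = 34.034 g/mol
Mass of F per mole = 1 × 19.00 = 19.000 g
% F = 19.000 / 34.034 × 100 = 55.8%

55.8%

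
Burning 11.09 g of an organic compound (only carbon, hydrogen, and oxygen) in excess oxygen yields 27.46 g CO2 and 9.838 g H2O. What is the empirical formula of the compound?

mol C = 27.46 / 44.01 = 0.6239; mass C = 0.6239 × 12.01 = 7.494 g
mol H = 2 × (9.838 / 18.02) = 1.092; mass H = 1.092 × 1.008 = 1.101 g
mass O = 11.09 − (8.594) = 2.496 g → mol O = 0.1560
Ratios (÷ 0.156): C 4.000, H 7.000, O 1.000
→ C4H7O

C4H7O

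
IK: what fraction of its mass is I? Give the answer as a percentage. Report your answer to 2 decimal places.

Molar mass = 1(126.90) + 1(39.10) = 166.000 g/mol
Mass of I per mole = 1 × 126.90 = 126.900 g
% I = 126.900 / 166.000 × 100 = 76.45%

76.45%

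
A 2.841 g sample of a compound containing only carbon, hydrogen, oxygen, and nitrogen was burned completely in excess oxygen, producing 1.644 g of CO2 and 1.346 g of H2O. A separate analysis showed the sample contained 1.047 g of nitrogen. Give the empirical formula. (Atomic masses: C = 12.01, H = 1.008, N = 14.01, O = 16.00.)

mol C = 1.644 / 44.01 = 0.03736; mass C = 0.03736 × 12.01 = 0.4486 g
mol H = 2 × (1.346 / 18.02) = 0.1494; mass H = 0.1494 × 1.008 = 0.1506 g
mol N = 1.047 / 14.01 = 0.07473
mass O = 2.841 − (1.646) = 1.195 g → mol O = 0.07467
Ratios (÷ 0.03736): C 1.000, H 3.999, N 2.001, O 1.999
→ CH4N2O2

CH4N2O2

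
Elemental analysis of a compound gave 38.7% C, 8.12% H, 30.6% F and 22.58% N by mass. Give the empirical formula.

Assume 100 g: 38.7 g C, 8.12 g H, 30.6 g F, 22.58 g N.
C: 38.7 g ÷ 12.01 g/mol = 3.222 mol
H: 8.12 g ÷ 1.008 g/mol = 8.056 mol
F: 30.6 g ÷ 19.00 g/mol = 1.611 mol
N: 22.58 g ÷ 14.01 g/mol = 1.612 mol
Ratios (÷ 1.611): C 2.001, H 5.002, F 1.000, N 1.001
→ C2H5FN

C2H5FN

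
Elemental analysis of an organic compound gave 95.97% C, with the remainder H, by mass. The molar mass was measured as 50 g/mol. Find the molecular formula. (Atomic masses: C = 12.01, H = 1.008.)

C4H2

Assume 100 g: 95.97 g C, 4.03 g H.
Moles — C: 95.97 / 12.01 = 7.991 mol; H: 4.03 / 1.008 = 3.998 mol
Divide by the smallest (3.998 mol H): C 1.999, H 1.000
≈ 2:1 → C2H
Empirical-formula mass = 25.03 g/mol
n = 50 / 25.03 = 2.00 ≈ 2
Molecular formula = (C2H)×2 = C4H2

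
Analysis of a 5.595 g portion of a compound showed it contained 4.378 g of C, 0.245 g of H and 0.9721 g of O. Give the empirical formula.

C6H4O

Moles — C: 4.378 / 12.01 = 0.3645 mol; H: 0.245 / 1.008 = 0.2431 mol; O: 0.9721 / 16.00 = 0.06076 mol
Ratios (÷ 0.06076): C 6.000, H 4.001, O 1.000
→ C6H4O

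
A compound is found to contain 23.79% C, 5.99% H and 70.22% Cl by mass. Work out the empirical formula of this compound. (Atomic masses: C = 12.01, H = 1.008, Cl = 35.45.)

CH3Cl

Assume 100 g: 23.79 g C, 5.99 g H, 70.22 g Cl.
C: 23.79 g ÷ 12.01 g/mol = 1.981 mol
H: 5.99 g ÷ 1.008 g/mol = 5.942 mol
Cl: 70.22 g ÷ 35.45 g/mol = 1.981 mol
Smallest is Cl at 1.981 mol; normalising gives C 1.000, H 3.000, Cl 1.000
→ CH3Cl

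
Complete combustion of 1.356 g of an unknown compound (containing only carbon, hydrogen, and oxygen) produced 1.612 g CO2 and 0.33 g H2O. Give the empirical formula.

mol C = 1.612 / 44.01 = 0.03663; mass C = 0.03663 × 12.01 = 0.4399 g
mol H = 2 × (0.33 / 18.02) = 0.03663; mass H = 0.03663 × 1.008 = 0.03692 g
mass O = 1.356 − (0.4768) = 0.8792 g → mol O = 0.05495
Divide by the smallest (0.03663 mol H): C 1.000, H 1.000, O 1.500
×2: C 2.00, H 2.00, O 3.00 → C2H2O3

C2H2O3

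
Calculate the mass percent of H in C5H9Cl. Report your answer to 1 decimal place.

Molar mass = 5(12.01) + 9(1.008) + 1(35.45) = 104.572 g/mol
Mass of H per mole = 9 × 1.008 = 9.072 g
% H = 9.072 / 104.572 × 100 = 8.7%

8.7%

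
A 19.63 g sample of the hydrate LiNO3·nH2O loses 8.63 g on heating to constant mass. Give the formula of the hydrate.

Mass of anhydrous LiNO3 = 19.63 − 8.63 = 11 g
mol H2O = 8.63 / 18.02 = 0.4789
Molar mass of LiNO3 = 68.95 g/mol → mol LiNO3 = 11 / 68.95 = 0.1595
n = 0.4789 / 0.1595 = 3.00 ≈ 3 → LiNO3·3H2O

LiNO3·3H2O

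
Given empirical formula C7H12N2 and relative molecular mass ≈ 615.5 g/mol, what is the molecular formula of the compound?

Empirical-formula mass = 124.19 g/mol
n = 615.5 / 124.19 = 4.96 ≈ 5
Molecular formula = (C7H12N2)5 = C35H60N10

C35H60N10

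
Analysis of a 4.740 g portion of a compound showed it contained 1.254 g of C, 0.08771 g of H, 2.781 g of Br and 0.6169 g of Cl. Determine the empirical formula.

n(C) = 1.254/12.01 = 0.1044, n(H) = 0.08771/1.008 = 0.08701, n(Br) = 2.781/79.90 = 0.03481, n(Cl) = 0.6169/35.45 = 0.0174
Smallest is Cl at 0.0174 mol; normalising gives C 6.000, H 5.000, Br 2.000, Cl 1.000
Ratio ≈ 6:5:2:1, so the empirical formula is C6H5Br2Cl

C6H5Br2Cl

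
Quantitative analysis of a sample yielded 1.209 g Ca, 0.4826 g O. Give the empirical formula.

Ca: 1.209 g ÷ 40.08 g/mol = 0.03016 mol
O: 0.4826 g ÷ 16.00 g/mol = 0.03016 mol
Divide by the smallest (0.03016 mol O): Ca 1.000, O 1.000
≈ 1:1 → CaO

CaO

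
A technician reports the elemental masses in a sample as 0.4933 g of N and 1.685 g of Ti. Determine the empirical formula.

NTi

n(N) = 0.4933/14.01 = 0.03521, n(Ti) = 1.685/47.87 = 0.0352
Divide by the smallest (0.0352 mol Ti): N 1.000, Ti 1.000
→ NTi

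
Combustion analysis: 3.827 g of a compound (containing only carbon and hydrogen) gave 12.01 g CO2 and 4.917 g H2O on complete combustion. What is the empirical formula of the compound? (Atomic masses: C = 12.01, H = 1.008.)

mol C = 12.01 / 44.01 = 0.2729; mass C = 0.2729 × 12.01 = 3.277 g
mol H = 2 × (4.917 / 18.02) = 0.5457; mass H = 0.5457 × 1.008 = 0.5501 g
Divide by the smallest (0.2729 mol C): C 1.000, H 2.000
→ CH2

CH2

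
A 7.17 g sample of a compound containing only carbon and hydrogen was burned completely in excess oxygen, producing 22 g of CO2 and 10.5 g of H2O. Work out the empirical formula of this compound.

C3H7

mol C = 22 / 44.01 = 0.4999; mass C = 0.4999 × 12.01 = 6.004 g
mol H = 2 × (10.5 / 18.02) = 1.165; mass H = 1.165 × 1.008 = 1.175 g
Smallest is C at 0.4999 mol; normalising gives C 1.000, H 2.331
×3: C 3.00, H 6.99 → C3H7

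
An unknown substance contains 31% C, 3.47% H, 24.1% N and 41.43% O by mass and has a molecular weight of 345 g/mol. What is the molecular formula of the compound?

Assume 100 g: 31 g C, 3.47 g H, 24.1 g N, 41.43 g O.
C: 31 g ÷ 12.01 g/mol = 2.581 mol
H: 3.47 g ÷ 1.008 g/mol = 3.442 mol
N: 24.1 g ÷ 14.01 g/mol = 1.72 mol
O: 41.43 g ÷ 16.00 g/mol = 2.589 mol
Divide by the smallest (1.72 mol N): C 1.501, H 2.001, N 1.000, O 1.505
Scaling by 2: C 3.00, H 4.00, N 2.00, O 3.01 → C3H4N2O3
Empirical-formula mass = 116.08 g/mol
n = 345 / 116.08 = 2.97 ≈ 3
Molecular formula = (C3H4N2O3)×3 = C9H12N6O9

C9H12N6O9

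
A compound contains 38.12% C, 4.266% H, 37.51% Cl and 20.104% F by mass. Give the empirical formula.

C3H4ClF

Assume 100 g: 38.12 g C, 4.266 g H, 37.51 g Cl, 20.104 g F.
n(C) = 38.12/12.01 = 3.174, n(H) = 4.266/1.008 = 4.232, n(Cl) = 37.51/35.45 = 1.058, n(F) = 20.104/19.00 = 1.058
Smallest is F at 1.058 mol; normalising gives C 3.000, H 4.000, Cl 1.000, F 1.000
≈ 3:4:1:1 → C3H4ClF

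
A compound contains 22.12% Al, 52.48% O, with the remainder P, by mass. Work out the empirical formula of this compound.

AlO4P

Assume 100 g: 22.12 g Al, 52.48 g O, 25.4 g P.
Al: 22.12 g ÷ 26.98 g/mol = 0.8199 mol
O: 52.48 g ÷ 16.00 g/mol = 3.28 mol
P: 25.4 g ÷ 30.97 g/mol = 0.8201 mol
Divide by the smallest (0.8199 mol Al): Al 1.000, O 4.001, P 1.000
→ AlO4P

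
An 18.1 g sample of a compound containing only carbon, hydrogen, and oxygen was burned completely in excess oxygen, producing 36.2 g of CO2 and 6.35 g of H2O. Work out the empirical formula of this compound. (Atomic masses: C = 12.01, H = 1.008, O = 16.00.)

C7H6O4

mol C = 36.2 / 44.01 = 0.8225; mass C = 0.8225 × 12.01 = 9.879 g
mol H = 2 × (6.35 / 18.02) = 0.7048; mass H = 0.7048 × 1.008 = 0.7104 g
mass O = 18.1 − (10.59) = 7.511 g → mol O = 0.4694
Divide by the smallest (0.4694 mol O): C 1.752, H 1.501, O 1.000
×4: C 7.01, H 6.01, O 4.00 → C7H6O4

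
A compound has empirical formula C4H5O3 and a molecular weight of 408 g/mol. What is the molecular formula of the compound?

Empirical-formula mass = 101.08 g/mol
n = 408 / 101.08 = 4.04 ≈ 4
Molecular formula = (C4H5O3)4 = C16H20O12

C16H20O12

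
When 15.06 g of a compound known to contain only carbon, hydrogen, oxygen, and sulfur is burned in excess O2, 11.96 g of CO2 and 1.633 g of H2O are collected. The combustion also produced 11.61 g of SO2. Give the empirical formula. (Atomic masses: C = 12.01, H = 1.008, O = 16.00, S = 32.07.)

C3H2O4S2

mol C = 11.96 / 44.01 = 0.2718; mass C = 0.2718 × 12.01 = 3.264 g
mol H = 2 × (1.633 / 18.02) = 0.1812; mass H = 0.1812 × 1.008 = 0.1827 g
mol S = 11.61 / 64.07 = 0.1812; mass S = 5.811 g
mass O = 15.06 − (9.258) = 5.802 g → mol O = 0.3626
Smallest is S at 0.1812 mol; normalising gives C 1.500, H 1.000, O 2.001, S 1.000
Scaling by 2: C 3.00, H 2.00, O 4.00, S 2.00 → C3H2O4S2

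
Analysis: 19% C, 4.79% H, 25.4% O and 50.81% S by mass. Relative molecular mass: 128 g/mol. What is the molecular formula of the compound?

Assume 100 g: 19 g C, 4.79 g H, 25.4 g O, 50.81 g S.
Moles — C: 19 / 12.01 = 1.582 mol; H: 4.79 / 1.008 = 4.752 mol; O: 25.4 / 16.00 = 1.587 mol; S: 50.81 / 32.07 = 1.584 mol
Divide by the smallest (1.582 mol C): C 1.000, H 3.004, O 1.003, S 1.001
≈ 1:3:1:1 → CH3OS
Empirical-formula mass = 63.10 g/mol
n = 128 / 63.10 = 2.03 ≈ 2
Molecular formula = (CH3OS)×2 = C2H6O2S2

C2H6O2S2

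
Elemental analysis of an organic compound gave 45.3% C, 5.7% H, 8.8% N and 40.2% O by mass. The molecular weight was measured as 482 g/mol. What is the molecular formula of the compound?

Assume 100 g: 45.3 g C, 5.7 g H, 8.8 g N, 40.2 g O.
C: 45.3 g ÷ 12.01 g/mol = 3.772 mol
H: 5.7 g ÷ 1.008 g/mol = 5.655 mol
N: 8.8 g ÷ 14.01 g/mol = 0.6281 mol
O: 40.2 g ÷ 16.00 g/mol = 2.513 mol
Smallest is N at 0.6281 mol; normalising gives C 6.005, H 9.003, N 1.000, O 4.000
→ C6H9NO4
Empirical-formula mass = 159.14 g/mol
n = 482 / 159.14 = 3.03 ≈ 3
Molecular formula = (C6H9NO4)×3 = C18H27N3O12

C18H27N3O12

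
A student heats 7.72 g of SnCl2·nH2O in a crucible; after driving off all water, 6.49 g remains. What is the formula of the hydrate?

SnCl2·2H2O

Mass of water lost = 7.72 − 6.49 = 1.23 g → 1.23 / 18.02 = 0.06826 mol H2O
Molar mass of SnCl2 = 189.61 g/mol → mol SnCl2 = 6.49 / 189.61 = 0.03423
n = 0.06826 / 0.03423 = 1.99 ≈ 2 → SnCl2·2H2O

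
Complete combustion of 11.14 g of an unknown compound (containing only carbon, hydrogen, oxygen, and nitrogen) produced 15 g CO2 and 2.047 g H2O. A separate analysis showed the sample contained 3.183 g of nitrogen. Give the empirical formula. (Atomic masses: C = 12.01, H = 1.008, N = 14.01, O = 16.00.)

C3H2N2O2

mol C = 15 / 44.01 = 0.3408; mass C = 0.3408 × 12.01 = 4.093 g
mol H = 2 × (2.047 / 18.02) = 0.2272; mass H = 0.2272 × 1.008 = 0.2290 g
mol N = 3.183 / 14.01 = 0.2272
mass O = 11.14 − (7.505) = 3.635 g → mol O = 0.2272
Ratios (÷ 0.2272): C 1.500, H 1.000, N 1.000, O 1.000
×2: C 3.00, H 2.00, N 2.00, O 2.00 → C3H2N2O2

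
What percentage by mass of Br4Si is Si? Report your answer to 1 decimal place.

8.1%

Molar mass = 4(79.90) + 1(28.09) = 347.690 g/mol
Mass of Si per mole = 1 × 28.09 = 28.090 g
% Si = 28.090 / 347.690 × 100 = 8.1%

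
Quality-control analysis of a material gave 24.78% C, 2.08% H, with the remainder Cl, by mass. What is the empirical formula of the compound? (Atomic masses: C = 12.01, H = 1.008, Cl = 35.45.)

CHCl

Assume 100 g: 24.78 g C, 2.08 g H, 73.14 g Cl.
Moles — C: 24.78 / 12.01 = 2.063 mol; H: 2.08 / 1.008 = 2.063 mol; Cl: 73.14 / 35.45 = 2.063 mol
Smallest is Cl at 2.063 mol; normalising gives C 1.000, H 1.000, Cl 1.000
Ratio ≈ 1:1:1, so the empirical formula is CHCl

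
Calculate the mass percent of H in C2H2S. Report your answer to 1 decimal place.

3.5%

Molar mass = 2(12.01) + 2(1.008) + 1(32.07) = 58.106 g/mol
Mass of H per mole = 2 × 1.008 = 2.016 g
% H = 2.016 / 58.106 × 100 = 3.5%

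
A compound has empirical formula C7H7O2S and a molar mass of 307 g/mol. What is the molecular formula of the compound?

C14H14O4S2

Empirical-formula mass = 155.20 g/mol
n = 307 / 155.20 = 1.98 ≈ 2
Molecular formula = (C7H7O2S)2 = C14H14O4S2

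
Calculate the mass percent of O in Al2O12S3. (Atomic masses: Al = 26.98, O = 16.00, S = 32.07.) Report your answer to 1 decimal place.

56.1%

Molar mass = 2(26.98) + 12(16.00) + 3(32.07) = 342.170 g/mol
Mass of O per mole = 12 × 16.00 = 192.000 g
% O = 192.000 / 342.170 × 100 = 56.1%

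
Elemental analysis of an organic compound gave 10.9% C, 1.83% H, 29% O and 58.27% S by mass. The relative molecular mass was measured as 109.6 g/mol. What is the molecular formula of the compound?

Assume 100 g: 10.9 g C, 1.83 g H, 29 g O, 58.27 g S.
C: 10.9 g ÷ 12.01 g/mol = 0.9076 mol
H: 1.83 g ÷ 1.008 g/mol = 1.815 mol
O: 29 g ÷ 16.00 g/mol = 1.812 mol
S: 58.27 g ÷ 32.07 g/mol = 1.817 mol
Smallest is C at 0.9076 mol; normalising gives C 1.000, H 2.000, O 1.997, S 2.002
→ CH2O2S2
Empirical-formula mass = 110.17 g/mol
n = 109.6 / 110.17 = 0.99 ≈ 1
Molecular formula = empirical formula = CH2O2S2

CH2O2S2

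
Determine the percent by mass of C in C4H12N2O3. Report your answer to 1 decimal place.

35.3%

Molar mass = 4(12.01) + 12(1.008) + 2(14.01) + 3(16.00) = 136.156 g/mol
Mass of C per mole = 4 × 12.01 = 48.040 g
% C = 48.040 / 136.156 × 100 = 35.3%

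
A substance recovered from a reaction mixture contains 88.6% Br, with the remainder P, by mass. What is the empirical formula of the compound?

Assume 100 g: 88.6 g Br, 11.4 g P.
Moles — Br: 88.6 / 79.90 = 1.109 mol; P: 11.4 / 30.97 = 0.3681 mol
Smallest is P at 0.3681 mol; normalising gives Br 3.012, P 1.000
→ Br3P

Br3P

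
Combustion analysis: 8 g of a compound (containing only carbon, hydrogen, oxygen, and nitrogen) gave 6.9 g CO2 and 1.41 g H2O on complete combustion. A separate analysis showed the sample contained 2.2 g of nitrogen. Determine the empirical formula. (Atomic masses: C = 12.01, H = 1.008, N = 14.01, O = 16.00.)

mol C = 6.9 / 44.01 = 0.1568; mass C = 0.1568 × 12.01 = 1.883 g
mol H = 2 × (1.41 / 18.02) = 0.1565; mass H = 0.1565 × 1.008 = 0.1577 g
mol N = 2.2 / 14.01 = 0.1570
mass O = 8 − (4.241) = 3.759 g → mol O = 0.2350
Smallest is H at 0.1565 mol; normalising gives C 1.002, H 1.000, N 1.003, O 1.501
×2: C 2.00, H 2.00, N 2.01, O 3.00 → C2H2N2O3

C2H2N2O3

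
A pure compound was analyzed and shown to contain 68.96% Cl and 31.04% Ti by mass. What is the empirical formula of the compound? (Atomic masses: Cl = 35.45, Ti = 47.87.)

Assume 100 g: 68.96 g Cl, 31.04 g Ti.
n(Cl) = 68.96/35.45 = 1.945, n(Ti) = 31.04/47.87 = 0.6484
Smallest is Ti at 0.6484 mol; normalising gives Cl 3.000, Ti 1.000
→ Cl3Ti

Cl3Ti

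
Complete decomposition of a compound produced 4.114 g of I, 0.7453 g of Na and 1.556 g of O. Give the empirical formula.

Moles — I: 4.114 / 126.90 = 0.03242 mol; Na: 0.7453 / 22.99 = 0.03242 mol; O: 1.556 / 16.00 = 0.09725 mol
Smallest is Na at 0.03242 mol; normalising gives I 1.000, Na 1.000, O 3.000
Ratio ≈ 1:1:3, so the empirical formula is INaO3

INaO3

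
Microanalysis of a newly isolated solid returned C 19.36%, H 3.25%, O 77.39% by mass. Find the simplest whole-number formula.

CH2O3

Assume 100 g: 19.36 g C, 3.25 g H, 77.39 g O.
n(C) = 19.36/12.01 = 1.612, n(H) = 3.25/1.008 = 3.224, n(O) = 77.39/16.00 = 4.837
Ratios (÷ 1.612): C 1.000, H 2.000, O 3.001
Ratio ≈ 1:2:3, so the empirical formula is CH2O3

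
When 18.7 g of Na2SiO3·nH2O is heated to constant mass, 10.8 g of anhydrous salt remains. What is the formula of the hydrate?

Na2SiO3·5H2O

Mass of water lost = 18.7 − 10.8 = 7.9 g → 7.9 / 18.02 = 0.4384 mol H2O
Molar mass of Na2SiO3 = 122.07 g/mol → mol Na2SiO3 = 10.8 / 122.07 = 0.08847
n = 0.4384 / 0.08847 = 4.96 ≈ 5 → Na2SiO3·5H2O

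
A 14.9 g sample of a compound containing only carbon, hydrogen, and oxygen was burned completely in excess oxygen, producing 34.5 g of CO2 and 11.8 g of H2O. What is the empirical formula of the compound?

C3H5O

mol C = 34.5 / 44.01 = 0.7839; mass C = 0.7839 × 12.01 = 9.415 g
mol H = 2 × (11.8 / 18.02) = 1.310; mass H = 1.310 × 1.008 = 1.320 g
mass O = 14.9 − (10.73) = 4.165 g → mol O = 0.2603
Smallest is O at 0.2603 mol; normalising gives C 3.011, H 5.031, O 1.000
Ratio ≈ 3:5:1, so the empirical formula is C3H5O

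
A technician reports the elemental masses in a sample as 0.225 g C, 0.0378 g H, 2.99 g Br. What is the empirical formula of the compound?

CH2Br2

Moles — C: 0.225 / 12.01 = 0.01873 mol; H: 0.0378 / 1.008 = 0.0375 mol; Br: 2.99 / 79.90 = 0.03742 mol
Divide by the smallest (0.01873 mol C): C 1.000, H 2.002, Br 1.997
→ CH2Br2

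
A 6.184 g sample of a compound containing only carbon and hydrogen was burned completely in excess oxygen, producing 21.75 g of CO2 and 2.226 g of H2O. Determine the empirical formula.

C2H

mol C = 21.75 / 44.01 = 0.4942; mass C = 0.4942 × 12.01 = 5.935 g
mol H = 2 × (2.226 / 18.02) = 0.2471; mass H = 0.2471 × 1.008 = 0.2490 g
Ratios (÷ 0.2471): C 2.000, H 1.000
→ C2H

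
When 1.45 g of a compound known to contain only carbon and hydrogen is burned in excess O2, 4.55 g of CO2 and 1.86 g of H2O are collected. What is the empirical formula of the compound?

mol C = 4.55 / 44.01 = 0.1034; mass C = 0.1034 × 12.01 = 1.242 g
mol H = 2 × (1.86 / 18.02) = 0.2064; mass H = 0.2064 × 1.008 = 0.2081 g
Smallest is C at 0.1034 mol; normalising gives C 1.000, H 1.997
→ CH2

CH2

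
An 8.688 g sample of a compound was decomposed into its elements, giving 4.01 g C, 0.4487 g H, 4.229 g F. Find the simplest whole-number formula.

C3H4F2

Moles — C: 4.01 / 12.01 = 0.3339 mol; H: 0.4487 / 1.008 = 0.4451 mol; F: 4.229 / 19.00 = 0.2226 mol
Ratios (÷ 0.2226): C 1.500, H 2.000, F 1.000
Scaling by 2: C 3.00, H 4.00, F 2.00 → C3H4F2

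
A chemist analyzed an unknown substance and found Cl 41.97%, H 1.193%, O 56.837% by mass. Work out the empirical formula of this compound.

ClHO3

Assume 100 g: 41.97 g Cl, 1.193 g H, 56.837 g O.
Moles — Cl: 41.97 / 35.45 = 1.184 mol; H: 1.193 / 1.008 = 1.184 mol; O: 56.837 / 16.00 = 3.552 mol
Divide by the smallest (1.184 mol H): Cl 1.000, H 1.000, O 3.001
Ratio ≈ 1:1:3, so the empirical formula is ClHO3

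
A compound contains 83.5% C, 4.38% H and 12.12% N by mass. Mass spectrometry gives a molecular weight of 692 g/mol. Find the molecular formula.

Assume 100 g: 83.5 g C, 4.38 g H, 12.12 g N.
Moles — C: 83.5 / 12.01 = 6.953 mol; H: 4.38 / 1.008 = 4.345 mol; N: 12.12 / 14.01 = 0.8651 mol
Ratios (÷ 0.8651): C 8.037, H 5.023, N 1.000
→ C8H5N
Empirical-formula mass = 115.13 g/mol
n = 692 / 115.13 = 6.01 ≈ 6
Molecular formula = (C8H5N)×6 = C48H30N6

C48H30N6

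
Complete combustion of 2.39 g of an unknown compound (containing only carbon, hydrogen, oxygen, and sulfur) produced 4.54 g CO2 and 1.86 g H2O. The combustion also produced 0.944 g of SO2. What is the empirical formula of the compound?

mol C = 4.54 / 44.01 = 0.1032; mass C = 0.1032 × 12.01 = 1.239 g
mol H = 2 × (1.86 / 18.02) = 0.2064; mass H = 0.2064 × 1.008 = 0.2081 g
mol S = 0.944 / 64.07 = 0.01473; mass S = 0.4725 g
mass O = 2.39 − (1.920) = 0.4705 g → mol O = 0.02940
Smallest is S at 0.01473 mol; normalising gives C 7.001, H 14.011, O 1.996, S 1.000
→ C7H14O2S

C7H14O2S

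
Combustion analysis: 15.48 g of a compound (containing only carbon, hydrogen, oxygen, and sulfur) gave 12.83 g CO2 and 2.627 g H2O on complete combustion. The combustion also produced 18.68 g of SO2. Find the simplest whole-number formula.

mol C = 12.83 / 44.01 = 0.2915; mass C = 0.2915 × 12.01 = 3.501 g
mol H = 2 × (2.627 / 18.02) = 0.2916; mass H = 0.2916 × 1.008 = 0.2939 g
mol S = 18.68 / 64.07 = 0.2916; mass S = 9.350 g
mass O = 15.48 − (13.15) = 2.335 g → mol O = 0.1459
Ratios (÷ 0.1459): C 1.998, H 1.998, O 1.000, S 1.998
Ratio ≈ 2:2:1:2, so the empirical formula is C2H2OS2

C2H2OS2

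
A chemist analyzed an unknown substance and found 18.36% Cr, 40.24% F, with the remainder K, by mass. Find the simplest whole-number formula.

CrF6K3

Assume 100 g: 18.36 g Cr, 40.24 g F, 41.4 g K.
Moles — Cr: 18.36 / 52.00 = 0.3531 mol; F: 40.24 / 19.00 = 2.118 mol; K: 41.4 / 39.10 = 1.059 mol
Smallest is Cr at 0.3531 mol; normalising gives Cr 1.000, F 5.998, K 2.999
→ CrF6K3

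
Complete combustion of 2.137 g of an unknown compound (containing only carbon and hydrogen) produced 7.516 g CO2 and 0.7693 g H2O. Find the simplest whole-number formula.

mol C = 7.516 / 44.01 = 0.1708; mass C = 0.1708 × 12.01 = 2.051 g
mol H = 2 × (0.7693 / 18.02) = 0.08538; mass H = 0.08538 × 1.008 = 0.08607 g
Smallest is H at 0.08538 mol; normalising gives C 2.000, H 1.000
→ C2H

C2H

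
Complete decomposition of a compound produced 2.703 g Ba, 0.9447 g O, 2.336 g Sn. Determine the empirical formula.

BaO3Sn

Ba: 2.703 g ÷ 137.33 g/mol = 0.01968 mol
O: 0.9447 g ÷ 16.00 g/mol = 0.05904 mol
Sn: 2.336 g ÷ 118.71 g/mol = 0.01968 mol
Smallest is Sn at 0.01968 mol; normalising gives Ba 1.000, O 3.000, Sn 1.000
Ratio ≈ 1:3:1, so the empirical formula is BaO3Sn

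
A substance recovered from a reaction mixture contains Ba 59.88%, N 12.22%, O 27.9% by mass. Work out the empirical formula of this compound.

BaN2O4

Assume 100 g: 59.88 g Ba, 12.22 g N, 27.9 g O.
Moles — Ba: 59.88 / 137.33 = 0.436 mol; N: 12.22 / 14.01 = 0.8722 mol; O: 27.9 / 16.00 = 1.744 mol
Ratios (÷ 0.436): Ba 1.000, N 2.000, O 3.999
→ BaN2O4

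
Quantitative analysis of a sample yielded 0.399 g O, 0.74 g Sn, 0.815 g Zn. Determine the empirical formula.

n(O) = 0.399/16.00 = 0.02494, n(Sn) = 0.74/118.71 = 0.006234, n(Zn) = 0.815/65.38 = 0.01247
Smallest is Sn at 0.006234 mol; normalising gives O 4.000, Sn 1.000, Zn 2.000
→ O4SnZn2

O4SnZn2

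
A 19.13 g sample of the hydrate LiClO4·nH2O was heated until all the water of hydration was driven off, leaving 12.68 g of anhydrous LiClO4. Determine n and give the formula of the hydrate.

Mass of water lost = 19.13 − 12.68 = 6.45 g → 6.45 / 18.02 = 0.3579 mol H2O
Molar mass of LiClO4 = 106.39 g/mol → mol LiClO4 = 12.68 / 106.39 = 0.1192
n = 0.3579 / 0.1192 = 3.00 ≈ 3 → LiClO4·3H2O

LiClO4·3H2O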